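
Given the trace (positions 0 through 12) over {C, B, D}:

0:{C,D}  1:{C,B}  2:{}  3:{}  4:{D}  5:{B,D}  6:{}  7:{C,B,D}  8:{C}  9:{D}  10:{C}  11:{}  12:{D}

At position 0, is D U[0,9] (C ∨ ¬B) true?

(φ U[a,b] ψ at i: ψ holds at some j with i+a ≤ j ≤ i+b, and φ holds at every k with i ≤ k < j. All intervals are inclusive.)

Need some j in [0,9] with (C ∨ ¬B), and D at every k in [0,j-1].
  j=0: (C ∨ ¬B) holds; no prefix to check → satisfied.

Holds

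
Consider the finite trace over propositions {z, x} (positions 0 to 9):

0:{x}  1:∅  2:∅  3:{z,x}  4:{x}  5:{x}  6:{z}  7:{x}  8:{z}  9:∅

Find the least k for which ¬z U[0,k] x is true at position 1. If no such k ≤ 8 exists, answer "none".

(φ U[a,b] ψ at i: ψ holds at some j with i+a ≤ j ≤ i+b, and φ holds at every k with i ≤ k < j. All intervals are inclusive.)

2

Need earliest j ≥ 1 with x, and ¬z at every k in [1,j-1].
  j=1: rhs fails.
  j=2: rhs fails.
  j=3: rhs holds; lhs holds on [1,2]. k = 2.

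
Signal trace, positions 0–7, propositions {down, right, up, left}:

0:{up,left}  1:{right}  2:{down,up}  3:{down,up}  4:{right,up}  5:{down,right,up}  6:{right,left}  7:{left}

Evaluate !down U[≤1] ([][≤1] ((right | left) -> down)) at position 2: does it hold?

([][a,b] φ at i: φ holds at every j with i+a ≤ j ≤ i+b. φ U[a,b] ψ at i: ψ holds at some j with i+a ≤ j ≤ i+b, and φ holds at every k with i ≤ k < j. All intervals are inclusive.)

Need some j in [2,3] with [][≤1] ((right | left) -> down), and !down at every k in [2,j-1].
  j=2: [][≤1] ((right | left) -> down) holds; no prefix to check → satisfied.

Holds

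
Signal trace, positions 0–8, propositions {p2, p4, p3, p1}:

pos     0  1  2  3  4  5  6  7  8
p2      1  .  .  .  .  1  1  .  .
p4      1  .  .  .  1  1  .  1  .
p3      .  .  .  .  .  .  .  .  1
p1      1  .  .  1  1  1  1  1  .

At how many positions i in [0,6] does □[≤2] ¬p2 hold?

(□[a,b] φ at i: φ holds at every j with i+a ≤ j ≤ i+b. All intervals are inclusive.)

Evaluate at each i in [0,6]:
  i=0: ✗ (fails at j=0)
  i=1: ✓ (all of [1,3])
  i=2: ✓ (all of [2,4])
  i=3: ✗ (fails at j=5)
  i=4: ✗ (fails at j=5)
  i=5: ✗ (fails at j=5)
  i=6: ✗ (fails at j=6)
Positions where it holds: {1, 2} → 2.

2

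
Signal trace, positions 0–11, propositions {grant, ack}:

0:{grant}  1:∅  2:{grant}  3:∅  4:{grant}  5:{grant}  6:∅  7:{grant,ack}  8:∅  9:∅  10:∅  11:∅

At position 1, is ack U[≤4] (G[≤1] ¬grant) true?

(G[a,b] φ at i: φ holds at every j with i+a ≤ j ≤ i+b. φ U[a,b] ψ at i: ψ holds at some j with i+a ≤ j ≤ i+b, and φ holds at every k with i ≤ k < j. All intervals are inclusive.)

Need some j in [1,5] with G[≤1] ¬grant, and ack at every k in [1,j-1].
  j=1: G[≤1] ¬grant — fails at 2.
  j=2: G[≤1] ¬grant — fails at 2.
  j=3: G[≤1] ¬grant — fails at 4.
  j=4: G[≤1] ¬grant — fails at 4.
  j=5: G[≤1] ¬grant — fails at 5.
No j in the window works → until fails.

False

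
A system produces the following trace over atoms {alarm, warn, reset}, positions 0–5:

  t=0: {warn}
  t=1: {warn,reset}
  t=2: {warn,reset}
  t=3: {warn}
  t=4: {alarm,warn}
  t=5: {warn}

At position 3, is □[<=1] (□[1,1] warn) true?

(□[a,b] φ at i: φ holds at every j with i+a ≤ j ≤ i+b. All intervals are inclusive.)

Check □[1,1] warn at every j in [3,4]:
  j=3: holds on [4,4]
  j=4: holds on [5,5]
All positions satisfy it → formula holds.

Holds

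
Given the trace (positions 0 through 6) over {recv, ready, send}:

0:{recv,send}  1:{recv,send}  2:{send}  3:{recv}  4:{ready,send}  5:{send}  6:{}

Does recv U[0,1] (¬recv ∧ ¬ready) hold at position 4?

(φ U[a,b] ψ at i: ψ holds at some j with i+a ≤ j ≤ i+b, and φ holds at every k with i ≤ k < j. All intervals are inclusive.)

No

Need some j in [4,5] with (¬recv ∧ ¬ready), and recv at every k in [4,j-1].
  j=4: (¬recv ∧ ¬ready) false.
  j=5: (¬recv ∧ ¬ready) holds, but recv fails at k=4 → not this j.
No j in the window works → until fails.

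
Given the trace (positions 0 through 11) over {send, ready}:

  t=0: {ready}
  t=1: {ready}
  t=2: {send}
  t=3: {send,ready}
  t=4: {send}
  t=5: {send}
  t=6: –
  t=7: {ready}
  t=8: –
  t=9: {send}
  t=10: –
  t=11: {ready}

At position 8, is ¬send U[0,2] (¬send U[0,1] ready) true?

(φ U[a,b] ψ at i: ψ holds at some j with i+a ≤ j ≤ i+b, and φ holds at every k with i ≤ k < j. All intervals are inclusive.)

Need some j in [8,10] with (¬send U[0,1] ready), and ¬send at every k in [8,j-1].
  j=8: (¬send U[0,1] ready) — fails.
  j=9: (¬send U[0,1] ready) — fails.
  j=10: (¬send U[0,1] ready) holds, but ¬send fails at k=9 → not this j.
No j in the window works → until fails.

Does not hold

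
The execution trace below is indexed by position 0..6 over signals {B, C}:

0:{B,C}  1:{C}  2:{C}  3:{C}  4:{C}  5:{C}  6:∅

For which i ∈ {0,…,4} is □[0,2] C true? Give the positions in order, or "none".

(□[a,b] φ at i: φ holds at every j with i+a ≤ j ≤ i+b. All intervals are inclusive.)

0, 1, 2, 3

Evaluate at each i in [0,4]:
  i=0: ✓ (all of [0,2])
  i=1: ✓ (all of [1,3])
  i=2: ✓ (all of [2,4])
  i=3: ✓ (all of [3,5])
  i=4: ✗ (fails at j=6)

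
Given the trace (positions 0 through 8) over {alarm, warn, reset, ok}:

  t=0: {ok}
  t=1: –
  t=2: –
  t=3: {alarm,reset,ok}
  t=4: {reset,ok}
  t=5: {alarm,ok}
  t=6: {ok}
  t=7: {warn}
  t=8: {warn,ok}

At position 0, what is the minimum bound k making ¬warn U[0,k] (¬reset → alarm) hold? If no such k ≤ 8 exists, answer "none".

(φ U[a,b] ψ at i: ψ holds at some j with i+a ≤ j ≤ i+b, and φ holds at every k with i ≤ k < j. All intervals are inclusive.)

3

Need earliest j ≥ 0 with (¬reset → alarm), and ¬warn at every k in [0,j-1].
  j=0: rhs fails.
  j=1: rhs fails.
  j=2: rhs fails.
  j=3: rhs holds; lhs holds on [0,2]. k = 3.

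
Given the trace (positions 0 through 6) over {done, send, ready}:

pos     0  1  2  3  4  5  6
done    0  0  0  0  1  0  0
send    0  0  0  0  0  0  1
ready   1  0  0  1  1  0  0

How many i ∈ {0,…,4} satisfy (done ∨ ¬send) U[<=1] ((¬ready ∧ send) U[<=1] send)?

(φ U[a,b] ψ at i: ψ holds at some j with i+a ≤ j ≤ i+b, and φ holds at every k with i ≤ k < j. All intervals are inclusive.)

0

Evaluate at each i in [0,4]:
  i=0: ✗ (no rhs in [0,1])
  i=1: ✗ (no rhs in [1,2])
  i=2: ✗ (no rhs in [2,3])
  i=3: ✗ (no rhs in [3,4])
  i=4: ✗ (no rhs in [4,5])
Positions where it holds: {} → 0.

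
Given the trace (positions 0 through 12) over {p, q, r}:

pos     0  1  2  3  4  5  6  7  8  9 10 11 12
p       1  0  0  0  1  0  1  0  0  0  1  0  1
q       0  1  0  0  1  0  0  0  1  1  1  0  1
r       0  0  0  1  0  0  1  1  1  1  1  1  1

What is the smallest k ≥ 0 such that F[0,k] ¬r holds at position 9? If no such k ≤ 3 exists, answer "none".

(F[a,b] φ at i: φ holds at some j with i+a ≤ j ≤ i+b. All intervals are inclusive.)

none

Scan j = 9,10,… for ¬r:
  j=9: fails
  j=10: fails
  j=11: fails
  j=12: fails
No j in [9,12] satisfies it → none.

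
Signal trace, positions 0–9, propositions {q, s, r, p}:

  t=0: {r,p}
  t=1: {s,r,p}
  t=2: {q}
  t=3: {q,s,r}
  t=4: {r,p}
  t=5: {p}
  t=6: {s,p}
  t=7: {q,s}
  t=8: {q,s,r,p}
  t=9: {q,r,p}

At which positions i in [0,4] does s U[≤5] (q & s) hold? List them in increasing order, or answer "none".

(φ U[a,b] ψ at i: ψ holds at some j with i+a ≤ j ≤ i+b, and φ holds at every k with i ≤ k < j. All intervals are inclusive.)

3

Evaluate at each i in [0,4]:
  i=0: ✗ (lhs fails at k=0 before rhs at j=3)
  i=1: ✗ (lhs fails at k=2 before rhs at j=3)
  i=2: ✗ (lhs fails at k=2 before rhs at j=3)
  i=3: ✓ (rhs at j=3)
  i=4: ✗ (lhs fails at k=4 before rhs at j=7)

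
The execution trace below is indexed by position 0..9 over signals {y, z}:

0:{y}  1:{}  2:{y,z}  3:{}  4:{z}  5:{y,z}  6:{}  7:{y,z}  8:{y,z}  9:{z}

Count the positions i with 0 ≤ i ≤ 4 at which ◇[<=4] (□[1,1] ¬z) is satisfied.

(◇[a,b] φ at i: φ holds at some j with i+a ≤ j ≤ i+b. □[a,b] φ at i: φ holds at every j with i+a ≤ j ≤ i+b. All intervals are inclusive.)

5

Evaluate at each i in [0,4]:
  i=0: ✓ (witness j=0)
  i=1: ✓ (witness j=2)
  i=2: ✓ (witness j=2)
  i=3: ✓ (witness j=5)
  i=4: ✓ (witness j=5)
Positions where it holds: {0, 1, 2, 3, 4} → 5.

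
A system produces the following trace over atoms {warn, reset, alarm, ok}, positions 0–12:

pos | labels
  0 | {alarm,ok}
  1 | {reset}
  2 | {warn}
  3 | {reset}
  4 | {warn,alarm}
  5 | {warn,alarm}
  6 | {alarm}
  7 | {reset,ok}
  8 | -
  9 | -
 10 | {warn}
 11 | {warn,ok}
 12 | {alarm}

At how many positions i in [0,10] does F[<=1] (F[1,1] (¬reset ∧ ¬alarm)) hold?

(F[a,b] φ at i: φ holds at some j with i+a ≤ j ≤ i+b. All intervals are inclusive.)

Evaluate at each i in [0,10]:
  i=0: ✓ (witness j=1)
  i=1: ✓ (witness j=1)
  i=2: ✗ (none in [2,3])
  i=3: ✗ (none in [3,4])
  i=4: ✗ (none in [4,5])
  i=5: ✗ (none in [5,6])
  i=6: ✓ (witness j=7)
  i=7: ✓ (witness j=7)
  i=8: ✓ (witness j=8)
  i=9: ✓ (witness j=9)
  i=10: ✓ (witness j=10)
Positions where it holds: {0, 1, 6, 7, 8, 9, 10} → 7.

7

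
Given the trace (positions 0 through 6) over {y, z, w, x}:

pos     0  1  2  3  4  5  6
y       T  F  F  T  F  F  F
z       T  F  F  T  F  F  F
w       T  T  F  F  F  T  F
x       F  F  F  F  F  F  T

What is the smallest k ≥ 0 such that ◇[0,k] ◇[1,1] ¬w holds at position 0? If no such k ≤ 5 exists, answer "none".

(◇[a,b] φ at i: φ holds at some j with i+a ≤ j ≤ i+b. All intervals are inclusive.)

Scan j = 0,1,… for ◇[1,1] ¬w:
  j=0: fails
  j=1: holds
First hit at j=1, so smallest k = 1-0 = 1.

1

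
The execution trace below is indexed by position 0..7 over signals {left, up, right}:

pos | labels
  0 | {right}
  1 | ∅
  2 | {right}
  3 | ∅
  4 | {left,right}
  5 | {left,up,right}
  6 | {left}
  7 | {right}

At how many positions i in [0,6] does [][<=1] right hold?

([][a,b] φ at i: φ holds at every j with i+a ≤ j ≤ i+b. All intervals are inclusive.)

1

Evaluate at each i in [0,6]:
  i=0: ✗ (fails at j=1)
  i=1: ✗ (fails at j=1)
  i=2: ✗ (fails at j=3)
  i=3: ✗ (fails at j=3)
  i=4: ✓ (all of [4,5])
  i=5: ✗ (fails at j=6)
  i=6: ✗ (fails at j=6)
Positions where it holds: {4} → 1.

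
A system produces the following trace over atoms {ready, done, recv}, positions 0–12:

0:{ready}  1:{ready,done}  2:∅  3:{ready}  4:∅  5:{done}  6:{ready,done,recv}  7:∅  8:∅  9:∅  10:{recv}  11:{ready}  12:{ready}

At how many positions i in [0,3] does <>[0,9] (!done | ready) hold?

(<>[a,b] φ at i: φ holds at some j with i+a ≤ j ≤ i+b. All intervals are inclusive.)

4

Evaluate at each i in [0,3]:
  i=0: ✓ (witness j=0)
  i=1: ✓ (witness j=1)
  i=2: ✓ (witness j=2)
  i=3: ✓ (witness j=3)
Positions where it holds: {0, 1, 2, 3} → 4.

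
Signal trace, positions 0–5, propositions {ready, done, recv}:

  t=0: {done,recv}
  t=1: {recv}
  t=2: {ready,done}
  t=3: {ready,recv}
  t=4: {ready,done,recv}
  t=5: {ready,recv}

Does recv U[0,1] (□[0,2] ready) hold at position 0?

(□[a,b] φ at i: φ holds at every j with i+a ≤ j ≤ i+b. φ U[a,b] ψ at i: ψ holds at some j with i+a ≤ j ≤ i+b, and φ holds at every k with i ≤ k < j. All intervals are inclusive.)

Need some j in [0,1] with □[0,2] ready, and recv at every k in [0,j-1].
  j=0: □[0,2] ready — fails at 0.
  j=1: □[0,2] ready — fails at 1.
No j in the window works → until fails.

No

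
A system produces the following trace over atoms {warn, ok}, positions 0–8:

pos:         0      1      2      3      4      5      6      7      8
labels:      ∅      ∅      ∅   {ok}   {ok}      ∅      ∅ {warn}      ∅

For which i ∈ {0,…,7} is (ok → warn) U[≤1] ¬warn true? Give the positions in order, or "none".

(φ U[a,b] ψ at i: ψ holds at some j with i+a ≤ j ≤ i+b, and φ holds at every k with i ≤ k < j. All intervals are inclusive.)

0, 1, 2, 3, 4, 5, 6, 7

Evaluate at each i in [0,7]:
  i=0: ✓ (rhs at j=0)
  i=1: ✓ (rhs at j=1)
  i=2: ✓ (rhs at j=2)
  i=3: ✓ (rhs at j=3)
  i=4: ✓ (rhs at j=4)
  i=5: ✓ (rhs at j=5)
  i=6: ✓ (rhs at j=6)
  i=7: ✓ (rhs at j=8; lhs holds on [7,7])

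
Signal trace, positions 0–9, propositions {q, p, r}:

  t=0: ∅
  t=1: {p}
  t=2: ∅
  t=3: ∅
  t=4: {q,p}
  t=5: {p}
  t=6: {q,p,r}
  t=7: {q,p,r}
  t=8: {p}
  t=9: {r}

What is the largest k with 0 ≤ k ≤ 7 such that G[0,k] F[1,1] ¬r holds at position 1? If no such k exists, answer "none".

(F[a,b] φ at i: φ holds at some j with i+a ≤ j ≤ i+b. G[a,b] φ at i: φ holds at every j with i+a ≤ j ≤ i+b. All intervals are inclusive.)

F[1,1] ¬r must hold from j=1 onward; find where it first fails.
  j=1: holds
  j=2: holds
  j=3: holds
  j=4: holds
  j=5: fails
Holds on [1,4], so largest k = 3.

3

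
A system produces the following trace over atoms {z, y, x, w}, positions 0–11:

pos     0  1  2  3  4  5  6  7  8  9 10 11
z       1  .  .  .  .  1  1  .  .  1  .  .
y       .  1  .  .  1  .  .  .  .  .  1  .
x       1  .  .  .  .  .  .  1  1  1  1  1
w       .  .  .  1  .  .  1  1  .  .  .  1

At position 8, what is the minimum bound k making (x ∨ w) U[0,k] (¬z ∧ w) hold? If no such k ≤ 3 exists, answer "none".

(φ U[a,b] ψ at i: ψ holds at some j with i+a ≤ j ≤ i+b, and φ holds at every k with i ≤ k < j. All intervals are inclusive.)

Need earliest j ≥ 8 with (¬z ∧ w), and (x ∨ w) at every k in [8,j-1].
  j=8: rhs fails.
  j=9: rhs fails.
  j=10: rhs fails.
  j=11: rhs holds; lhs holds on [8,10]. k = 3.

3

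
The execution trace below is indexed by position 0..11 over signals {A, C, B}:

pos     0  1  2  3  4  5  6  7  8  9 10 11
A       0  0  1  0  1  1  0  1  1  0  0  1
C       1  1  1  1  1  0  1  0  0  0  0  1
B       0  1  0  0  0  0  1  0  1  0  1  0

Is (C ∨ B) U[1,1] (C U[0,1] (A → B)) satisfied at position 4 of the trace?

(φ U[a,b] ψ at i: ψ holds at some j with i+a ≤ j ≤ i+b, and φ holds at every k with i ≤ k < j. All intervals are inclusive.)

Need some j in [5,5] with (C U[0,1] (A → B)), and (C ∨ B) at every k in [4,j-1].
  j=5: (C U[0,1] (A → B)) — fails.
No j in the window works → until fails.

False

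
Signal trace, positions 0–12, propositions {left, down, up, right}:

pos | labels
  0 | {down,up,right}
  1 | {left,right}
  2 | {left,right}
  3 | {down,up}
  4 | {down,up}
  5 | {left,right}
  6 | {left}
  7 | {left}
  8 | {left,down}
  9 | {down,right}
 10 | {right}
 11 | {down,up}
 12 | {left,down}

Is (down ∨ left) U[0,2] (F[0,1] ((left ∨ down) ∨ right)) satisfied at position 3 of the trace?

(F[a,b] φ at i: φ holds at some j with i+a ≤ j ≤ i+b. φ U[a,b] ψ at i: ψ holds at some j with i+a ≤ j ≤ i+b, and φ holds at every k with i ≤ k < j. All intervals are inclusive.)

Yes

Need some j in [3,5] with F[0,1] ((left ∨ down) ∨ right), and (down ∨ left) at every k in [3,j-1].
  j=3: F[0,1] ((left ∨ down) ∨ right) holds; no prefix to check → satisfied.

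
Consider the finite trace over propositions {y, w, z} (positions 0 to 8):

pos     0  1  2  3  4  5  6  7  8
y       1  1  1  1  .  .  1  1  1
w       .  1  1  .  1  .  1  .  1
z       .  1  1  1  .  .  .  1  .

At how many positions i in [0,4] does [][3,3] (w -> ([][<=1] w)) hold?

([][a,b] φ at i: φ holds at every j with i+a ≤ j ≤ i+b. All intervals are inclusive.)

Evaluate at each i in [0,4]:
  i=0: ✓ (all of [3,3])
  i=1: ✗ (fails at j=4)
  i=2: ✓ (all of [5,5])
  i=3: ✗ (fails at j=6)
  i=4: ✓ (all of [7,7])
Positions where it holds: {0, 2, 4} → 3.

3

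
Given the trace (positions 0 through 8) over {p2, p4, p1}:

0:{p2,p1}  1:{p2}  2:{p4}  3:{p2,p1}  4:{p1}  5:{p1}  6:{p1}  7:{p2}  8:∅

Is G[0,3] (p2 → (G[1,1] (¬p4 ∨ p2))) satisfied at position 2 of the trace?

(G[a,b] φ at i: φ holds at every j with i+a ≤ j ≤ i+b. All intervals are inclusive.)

Check (p2 → (G[1,1] (¬p4 ∨ p2))) at every j in [2,5]:
  j=2: antecedent false → ✓
  j=3: antecedent true; consequent holds on [4,4] → ✓
  j=4: antecedent false → ✓
  j=5: antecedent false → ✓
All positions satisfy it → formula holds.

Holds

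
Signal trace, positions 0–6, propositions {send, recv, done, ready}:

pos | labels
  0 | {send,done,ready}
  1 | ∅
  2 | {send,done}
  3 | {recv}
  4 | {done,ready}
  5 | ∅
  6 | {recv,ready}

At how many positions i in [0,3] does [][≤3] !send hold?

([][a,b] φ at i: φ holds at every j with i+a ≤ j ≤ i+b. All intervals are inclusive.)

1

Evaluate at each i in [0,3]:
  i=0: ✗ (fails at j=0)
  i=1: ✗ (fails at j=2)
  i=2: ✗ (fails at j=2)
  i=3: ✓ (all of [3,6])
Positions where it holds: {3} → 1.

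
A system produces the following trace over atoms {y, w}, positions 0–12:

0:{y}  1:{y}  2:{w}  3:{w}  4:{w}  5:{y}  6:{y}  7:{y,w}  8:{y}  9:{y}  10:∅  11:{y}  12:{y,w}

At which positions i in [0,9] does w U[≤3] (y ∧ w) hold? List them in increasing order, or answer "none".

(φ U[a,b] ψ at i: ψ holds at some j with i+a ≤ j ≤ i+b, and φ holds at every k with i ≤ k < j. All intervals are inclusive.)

7

Evaluate at each i in [0,9]:
  i=0: ✗ (no rhs in [0,3])
  i=1: ✗ (no rhs in [1,4])
  i=2: ✗ (no rhs in [2,5])
  i=3: ✗ (no rhs in [3,6])
  i=4: ✗ (lhs fails at k=5 before rhs at j=7)
  i=5: ✗ (lhs fails at k=5 before rhs at j=7)
  i=6: ✗ (lhs fails at k=6 before rhs at j=7)
  i=7: ✓ (rhs at j=7)
  i=8: ✗ (no rhs in [8,11])
  i=9: ✗ (lhs fails at k=9 before rhs at j=12)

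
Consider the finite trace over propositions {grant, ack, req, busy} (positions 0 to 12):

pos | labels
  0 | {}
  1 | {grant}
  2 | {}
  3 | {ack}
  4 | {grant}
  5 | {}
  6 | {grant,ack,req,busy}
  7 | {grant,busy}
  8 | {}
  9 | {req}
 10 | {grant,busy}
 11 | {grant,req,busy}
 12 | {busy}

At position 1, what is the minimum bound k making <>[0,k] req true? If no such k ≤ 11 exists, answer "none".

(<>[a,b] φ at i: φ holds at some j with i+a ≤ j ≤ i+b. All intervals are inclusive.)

5

Scan j = 1,2,… for req:
  j=1: fails
  j=2: fails
  j=3: fails
  j=4: fails
  j=5: fails
  j=6: holds
First hit at j=6, so smallest k = 6-1 = 5.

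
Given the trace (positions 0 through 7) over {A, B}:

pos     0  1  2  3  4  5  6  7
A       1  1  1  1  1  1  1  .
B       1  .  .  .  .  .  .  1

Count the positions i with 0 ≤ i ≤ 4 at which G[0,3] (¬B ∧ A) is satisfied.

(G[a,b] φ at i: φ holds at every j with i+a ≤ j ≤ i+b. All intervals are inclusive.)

Evaluate at each i in [0,4]:
  i=0: ✗ (fails at j=0)
  i=1: ✓ (all of [1,4])
  i=2: ✓ (all of [2,5])
  i=3: ✓ (all of [3,6])
  i=4: ✗ (fails at j=7)
Positions where it holds: {1, 2, 3} → 3.

3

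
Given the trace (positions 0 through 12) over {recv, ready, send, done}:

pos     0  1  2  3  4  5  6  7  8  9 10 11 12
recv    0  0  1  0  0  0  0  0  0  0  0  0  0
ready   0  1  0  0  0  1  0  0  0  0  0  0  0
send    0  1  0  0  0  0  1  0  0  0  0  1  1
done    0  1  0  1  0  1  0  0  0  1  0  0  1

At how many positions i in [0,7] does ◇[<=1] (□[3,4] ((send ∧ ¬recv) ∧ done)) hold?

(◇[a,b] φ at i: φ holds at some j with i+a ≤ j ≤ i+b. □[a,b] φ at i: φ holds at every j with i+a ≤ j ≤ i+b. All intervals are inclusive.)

0

Evaluate at each i in [0,7]:
  i=0: ✗ (none in [0,1])
  i=1: ✗ (none in [1,2])
  i=2: ✗ (none in [2,3])
  i=3: ✗ (none in [3,4])
  i=4: ✗ (none in [4,5])
  i=5: ✗ (none in [5,6])
  i=6: ✗ (none in [6,7])
  i=7: ✗ (none in [7,8])
Positions where it holds: {} → 0.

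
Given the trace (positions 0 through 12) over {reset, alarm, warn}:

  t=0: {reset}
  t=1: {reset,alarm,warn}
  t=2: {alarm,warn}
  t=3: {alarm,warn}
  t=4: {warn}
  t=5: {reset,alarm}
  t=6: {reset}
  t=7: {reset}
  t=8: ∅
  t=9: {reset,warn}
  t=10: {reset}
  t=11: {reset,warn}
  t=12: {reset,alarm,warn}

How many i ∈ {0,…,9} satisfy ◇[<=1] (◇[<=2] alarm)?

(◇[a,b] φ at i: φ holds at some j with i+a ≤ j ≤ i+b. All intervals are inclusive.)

7

Evaluate at each i in [0,9]:
  i=0: ✓ (witness j=0)
  i=1: ✓ (witness j=1)
  i=2: ✓ (witness j=2)
  i=3: ✓ (witness j=3)
  i=4: ✓ (witness j=4)
  i=5: ✓ (witness j=5)
  i=6: ✗ (none in [6,7])
  i=7: ✗ (none in [7,8])
  i=8: ✗ (none in [8,9])
  i=9: ✓ (witness j=10)
Positions where it holds: {0, 1, 2, 3, 4, 5, 9} → 7.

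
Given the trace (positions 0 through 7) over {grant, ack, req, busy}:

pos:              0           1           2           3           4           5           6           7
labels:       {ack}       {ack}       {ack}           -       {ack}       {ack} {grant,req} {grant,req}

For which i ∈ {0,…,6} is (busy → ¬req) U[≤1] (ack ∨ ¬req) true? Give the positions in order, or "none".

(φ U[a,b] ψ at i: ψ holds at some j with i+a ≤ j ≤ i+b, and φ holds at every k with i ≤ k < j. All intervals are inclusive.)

0, 1, 2, 3, 4, 5

Evaluate at each i in [0,6]:
  i=0: ✓ (rhs at j=0)
  i=1: ✓ (rhs at j=1)
  i=2: ✓ (rhs at j=2)
  i=3: ✓ (rhs at j=3)
  i=4: ✓ (rhs at j=4)
  i=5: ✓ (rhs at j=5)
  i=6: ✗ (no rhs in [6,7])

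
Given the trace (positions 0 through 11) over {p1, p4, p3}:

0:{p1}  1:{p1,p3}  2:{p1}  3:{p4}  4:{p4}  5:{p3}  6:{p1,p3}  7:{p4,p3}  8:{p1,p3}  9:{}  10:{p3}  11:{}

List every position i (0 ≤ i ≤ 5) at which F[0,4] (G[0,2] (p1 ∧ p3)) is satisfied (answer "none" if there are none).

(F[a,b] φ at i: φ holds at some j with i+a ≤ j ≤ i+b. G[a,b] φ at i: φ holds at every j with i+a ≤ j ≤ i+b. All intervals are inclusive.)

Evaluate at each i in [0,5]:
  i=0: ✗ (none in [0,4])
  i=1: ✗ (none in [1,5])
  i=2: ✗ (none in [2,6])
  i=3: ✗ (none in [3,7])
  i=4: ✗ (none in [4,8])
  i=5: ✗ (none in [5,9])

none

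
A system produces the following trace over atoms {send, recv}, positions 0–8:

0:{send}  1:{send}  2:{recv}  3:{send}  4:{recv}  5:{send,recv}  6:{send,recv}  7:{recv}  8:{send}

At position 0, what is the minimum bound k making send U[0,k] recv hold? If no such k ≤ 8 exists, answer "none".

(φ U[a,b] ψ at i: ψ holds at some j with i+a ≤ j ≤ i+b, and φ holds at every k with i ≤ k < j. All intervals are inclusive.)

Need earliest j ≥ 0 with recv, and send at every k in [0,j-1].
  j=0: rhs fails.
  j=1: rhs fails.
  j=2: rhs holds; lhs holds on [0,1]. k = 2.

2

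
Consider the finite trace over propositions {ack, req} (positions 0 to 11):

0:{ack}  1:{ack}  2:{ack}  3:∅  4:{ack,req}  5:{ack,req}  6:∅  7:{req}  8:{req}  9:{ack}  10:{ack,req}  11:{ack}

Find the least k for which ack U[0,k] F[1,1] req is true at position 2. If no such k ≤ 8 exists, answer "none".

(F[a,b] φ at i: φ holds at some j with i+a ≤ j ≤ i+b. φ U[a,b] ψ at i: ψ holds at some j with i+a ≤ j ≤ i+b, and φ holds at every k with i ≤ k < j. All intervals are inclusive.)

Need earliest j ≥ 2 with F[1,1] req, and ack at every k in [2,j-1].
  j=2: rhs fails.
  j=3: rhs holds; lhs holds on [2,2]. k = 1.

1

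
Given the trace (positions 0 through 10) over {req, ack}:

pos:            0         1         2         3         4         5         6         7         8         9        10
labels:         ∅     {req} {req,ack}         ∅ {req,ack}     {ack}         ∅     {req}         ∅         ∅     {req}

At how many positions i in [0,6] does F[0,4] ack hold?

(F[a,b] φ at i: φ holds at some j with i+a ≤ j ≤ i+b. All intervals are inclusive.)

6

Evaluate at each i in [0,6]:
  i=0: ✓ (witness j=2)
  i=1: ✓ (witness j=2)
  i=2: ✓ (witness j=2)
  i=3: ✓ (witness j=4)
  i=4: ✓ (witness j=4)
  i=5: ✓ (witness j=5)
  i=6: ✗ (none in [6,10])
Positions where it holds: {0, 1, 2, 3, 4, 5} → 6.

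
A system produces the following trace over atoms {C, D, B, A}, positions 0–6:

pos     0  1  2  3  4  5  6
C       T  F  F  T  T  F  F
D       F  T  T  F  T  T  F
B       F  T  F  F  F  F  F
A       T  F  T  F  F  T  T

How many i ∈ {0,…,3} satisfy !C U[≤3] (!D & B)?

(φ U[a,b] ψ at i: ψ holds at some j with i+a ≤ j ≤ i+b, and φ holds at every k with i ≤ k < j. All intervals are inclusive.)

Evaluate at each i in [0,3]:
  i=0: ✗ (no rhs in [0,3])
  i=1: ✗ (no rhs in [1,4])
  i=2: ✗ (no rhs in [2,5])
  i=3: ✗ (no rhs in [3,6])
Positions where it holds: {} → 0.

0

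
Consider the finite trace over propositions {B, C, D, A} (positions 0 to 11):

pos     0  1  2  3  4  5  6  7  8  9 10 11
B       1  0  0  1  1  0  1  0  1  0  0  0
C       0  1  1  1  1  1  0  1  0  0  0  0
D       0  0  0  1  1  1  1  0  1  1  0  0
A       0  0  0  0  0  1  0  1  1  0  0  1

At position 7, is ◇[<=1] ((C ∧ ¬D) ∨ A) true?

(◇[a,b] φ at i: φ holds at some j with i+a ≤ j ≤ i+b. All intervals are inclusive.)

Holds

Check ((C ∧ ¬D) ∨ A) at each j in [7,8]:
  j=7: true
  j=8: true
Found at j=7 → formula holds.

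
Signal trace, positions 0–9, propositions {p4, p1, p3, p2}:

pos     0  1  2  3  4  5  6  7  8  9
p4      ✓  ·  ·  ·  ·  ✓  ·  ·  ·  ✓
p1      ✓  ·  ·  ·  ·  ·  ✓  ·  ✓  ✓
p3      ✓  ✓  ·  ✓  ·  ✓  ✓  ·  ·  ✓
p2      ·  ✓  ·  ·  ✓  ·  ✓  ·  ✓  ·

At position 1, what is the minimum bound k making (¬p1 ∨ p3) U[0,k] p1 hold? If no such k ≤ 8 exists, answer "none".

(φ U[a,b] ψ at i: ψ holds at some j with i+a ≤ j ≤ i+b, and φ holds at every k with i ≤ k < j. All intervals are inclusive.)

Need earliest j ≥ 1 with p1, and (¬p1 ∨ p3) at every k in [1,j-1].
  j=1: rhs fails.
  j=2: rhs fails.
  j=3: rhs fails.
  j=4: rhs fails.
  j=5: rhs fails.
  j=6: rhs holds; lhs holds on [1,5]. k = 5.

5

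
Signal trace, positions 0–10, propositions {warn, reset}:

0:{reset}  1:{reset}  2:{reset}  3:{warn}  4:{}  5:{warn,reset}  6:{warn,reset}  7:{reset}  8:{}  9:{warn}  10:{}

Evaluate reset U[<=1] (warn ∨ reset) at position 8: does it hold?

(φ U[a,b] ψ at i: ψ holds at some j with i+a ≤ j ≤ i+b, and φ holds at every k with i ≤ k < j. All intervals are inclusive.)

Need some j in [8,9] with (warn ∨ reset), and reset at every k in [8,j-1].
  j=8: (warn ∨ reset) false.
  j=9: (warn ∨ reset) holds, but reset fails at k=8 → not this j.
No j in the window works → until fails.

No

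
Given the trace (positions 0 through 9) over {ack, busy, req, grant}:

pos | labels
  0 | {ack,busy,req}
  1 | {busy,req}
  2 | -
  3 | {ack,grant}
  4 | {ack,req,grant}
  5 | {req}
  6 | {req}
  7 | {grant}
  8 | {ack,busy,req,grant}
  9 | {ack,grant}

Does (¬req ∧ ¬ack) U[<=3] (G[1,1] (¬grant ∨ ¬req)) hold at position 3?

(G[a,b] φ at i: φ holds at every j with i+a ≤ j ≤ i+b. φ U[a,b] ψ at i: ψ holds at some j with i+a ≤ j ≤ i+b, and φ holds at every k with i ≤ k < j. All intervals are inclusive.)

Need some j in [3,6] with G[1,1] (¬grant ∨ ¬req), and (¬req ∧ ¬ack) at every k in [3,j-1].
  j=3: G[1,1] (¬grant ∨ ¬req) — fails at 4.
  j=4: G[1,1] (¬grant ∨ ¬req) holds, but (¬req ∧ ¬ack) fails at k=3 → not this j.
  j=5: G[1,1] (¬grant ∨ ¬req) holds, but (¬req ∧ ¬ack) fails at k=3 → not this j.
  j=6: G[1,1] (¬grant ∨ ¬req) holds, but (¬req ∧ ¬ack) fails at k=3 → not this j.
No j in the window works → until fails.

No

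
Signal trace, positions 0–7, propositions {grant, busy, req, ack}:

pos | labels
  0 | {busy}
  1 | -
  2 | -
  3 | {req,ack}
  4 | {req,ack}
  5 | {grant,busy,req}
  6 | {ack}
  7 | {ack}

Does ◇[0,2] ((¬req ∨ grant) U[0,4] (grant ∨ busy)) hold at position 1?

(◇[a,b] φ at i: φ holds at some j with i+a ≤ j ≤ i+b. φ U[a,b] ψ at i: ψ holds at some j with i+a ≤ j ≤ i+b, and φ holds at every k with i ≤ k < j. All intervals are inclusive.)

Check ((¬req ∨ grant) U[0,4] (grant ∨ busy)) at each j in [1,3]:
  j=1: fails
  j=2: fails
  j=3: fails
No position in the window satisfies it → formula fails.

False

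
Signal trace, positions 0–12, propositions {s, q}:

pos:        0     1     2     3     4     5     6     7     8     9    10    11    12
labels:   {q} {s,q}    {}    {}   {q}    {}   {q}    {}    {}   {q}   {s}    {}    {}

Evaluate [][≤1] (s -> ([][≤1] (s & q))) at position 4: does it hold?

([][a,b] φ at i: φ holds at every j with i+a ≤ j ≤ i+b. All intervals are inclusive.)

Check (s -> ([][≤1] (s & q))) at every j in [4,5]:
  j=4: antecedent false → ✓
  j=5: antecedent false → ✓
All positions satisfy it → formula holds.

Holds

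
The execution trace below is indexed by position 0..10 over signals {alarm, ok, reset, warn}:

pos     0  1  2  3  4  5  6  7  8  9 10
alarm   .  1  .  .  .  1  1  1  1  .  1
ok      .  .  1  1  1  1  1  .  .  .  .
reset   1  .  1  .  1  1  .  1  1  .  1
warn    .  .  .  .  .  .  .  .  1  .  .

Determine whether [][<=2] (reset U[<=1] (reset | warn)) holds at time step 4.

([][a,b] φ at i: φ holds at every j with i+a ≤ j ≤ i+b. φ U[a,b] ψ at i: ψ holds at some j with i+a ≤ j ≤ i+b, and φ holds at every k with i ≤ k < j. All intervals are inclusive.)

Check (reset U[<=1] (reset | warn)) at every j in [4,6]:
  j=4: holds
  j=5: holds
  j=6: fails
Fails at j=6 → formula fails.

No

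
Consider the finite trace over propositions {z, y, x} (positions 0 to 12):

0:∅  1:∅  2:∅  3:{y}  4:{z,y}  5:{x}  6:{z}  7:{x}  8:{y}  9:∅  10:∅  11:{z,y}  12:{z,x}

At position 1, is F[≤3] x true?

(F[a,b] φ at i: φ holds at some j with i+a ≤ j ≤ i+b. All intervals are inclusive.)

False

Check x at each j in [1,4]:
  j=1: false
  j=2: false
  j=3: false
  j=4: false
No position in the window satisfies it → formula fails.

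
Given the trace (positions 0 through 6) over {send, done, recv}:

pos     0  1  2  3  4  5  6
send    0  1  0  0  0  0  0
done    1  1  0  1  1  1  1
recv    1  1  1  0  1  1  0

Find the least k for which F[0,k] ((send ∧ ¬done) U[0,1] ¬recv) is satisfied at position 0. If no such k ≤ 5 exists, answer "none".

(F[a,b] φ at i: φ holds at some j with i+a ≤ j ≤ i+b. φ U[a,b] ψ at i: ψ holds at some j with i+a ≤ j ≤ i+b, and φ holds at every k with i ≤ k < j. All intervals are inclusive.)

Scan j = 0,1,… for ((send ∧ ¬done) U[0,1] ¬recv):
  j=0: fails
  j=1: fails
  j=2: fails
  j=3: holds
First hit at j=3, so smallest k = 3-0 = 3.

3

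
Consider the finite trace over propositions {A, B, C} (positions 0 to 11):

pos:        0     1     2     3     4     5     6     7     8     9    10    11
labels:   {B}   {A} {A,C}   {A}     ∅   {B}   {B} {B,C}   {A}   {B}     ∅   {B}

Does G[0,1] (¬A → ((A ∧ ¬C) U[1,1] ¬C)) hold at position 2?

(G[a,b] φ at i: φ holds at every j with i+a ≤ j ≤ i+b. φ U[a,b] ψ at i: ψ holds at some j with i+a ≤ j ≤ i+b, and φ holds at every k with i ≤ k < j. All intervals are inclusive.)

Check (¬A → ((A ∧ ¬C) U[1,1] ¬C)) at every j in [2,3]:
  j=2: antecedent false → ✓
  j=3: antecedent false → ✓
All positions satisfy it → formula holds.

True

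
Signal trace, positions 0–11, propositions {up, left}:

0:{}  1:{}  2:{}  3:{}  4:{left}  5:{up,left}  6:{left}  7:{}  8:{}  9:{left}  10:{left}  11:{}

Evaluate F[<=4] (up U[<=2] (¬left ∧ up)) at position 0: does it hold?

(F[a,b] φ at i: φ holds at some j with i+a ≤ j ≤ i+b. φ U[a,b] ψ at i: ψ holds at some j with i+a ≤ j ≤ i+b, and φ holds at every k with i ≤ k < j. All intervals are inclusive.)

Does not hold

Check (up U[<=2] (¬left ∧ up)) at each j in [0,4]:
  j=0: fails
  j=1: fails
  j=2: fails
  j=3: fails
  j=4: fails
No position in the window satisfies it → formula fails.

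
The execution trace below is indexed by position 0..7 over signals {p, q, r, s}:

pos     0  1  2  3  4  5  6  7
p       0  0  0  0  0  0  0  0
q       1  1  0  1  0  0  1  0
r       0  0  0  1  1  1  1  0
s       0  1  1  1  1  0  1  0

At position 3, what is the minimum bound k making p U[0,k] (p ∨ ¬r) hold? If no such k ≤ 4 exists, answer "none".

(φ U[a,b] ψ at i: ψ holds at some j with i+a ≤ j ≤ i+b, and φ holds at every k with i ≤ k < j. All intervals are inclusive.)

none

Need earliest j ≥ 3 with (p ∨ ¬r), and p at every k in [3,j-1].
  j=3: rhs fails.
  j=4: rhs fails.
  j=5: rhs fails.
  j=6: rhs fails.
  j=7: rhs holds but lhs fails at k=3.
No witness within the range → none.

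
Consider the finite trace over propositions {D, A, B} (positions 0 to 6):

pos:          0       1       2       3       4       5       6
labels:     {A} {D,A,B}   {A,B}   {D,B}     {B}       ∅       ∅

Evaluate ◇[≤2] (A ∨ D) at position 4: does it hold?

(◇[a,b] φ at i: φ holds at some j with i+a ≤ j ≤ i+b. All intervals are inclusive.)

Check (A ∨ D) at each j in [4,6]:
  j=4: false
  j=5: false
  j=6: false
No position in the window satisfies it → formula fails.

False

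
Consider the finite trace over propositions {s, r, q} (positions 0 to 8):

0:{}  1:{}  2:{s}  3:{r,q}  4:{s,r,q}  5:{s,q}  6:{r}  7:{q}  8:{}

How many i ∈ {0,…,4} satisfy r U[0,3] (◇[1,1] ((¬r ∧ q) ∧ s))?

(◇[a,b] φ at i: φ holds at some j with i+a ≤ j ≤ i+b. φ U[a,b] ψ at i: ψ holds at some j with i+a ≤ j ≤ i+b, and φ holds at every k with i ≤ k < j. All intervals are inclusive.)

2

Evaluate at each i in [0,4]:
  i=0: ✗ (no rhs in [0,3])
  i=1: ✗ (lhs fails at k=1 before rhs at j=4)
  i=2: ✗ (lhs fails at k=2 before rhs at j=4)
  i=3: ✓ (rhs at j=4; lhs holds on [3,3])
  i=4: ✓ (rhs at j=4)
Positions where it holds: {3, 4} → 2.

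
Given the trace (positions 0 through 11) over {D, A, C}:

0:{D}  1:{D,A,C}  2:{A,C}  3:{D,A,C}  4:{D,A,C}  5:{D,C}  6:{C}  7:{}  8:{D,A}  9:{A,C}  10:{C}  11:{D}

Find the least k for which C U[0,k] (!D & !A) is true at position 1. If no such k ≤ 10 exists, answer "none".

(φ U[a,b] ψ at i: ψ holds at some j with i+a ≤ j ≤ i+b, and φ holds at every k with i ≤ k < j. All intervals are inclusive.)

5

Need earliest j ≥ 1 with (!D & !A), and C at every k in [1,j-1].
  j=1: rhs fails.
  j=2: rhs fails.
  j=3: rhs fails.
  j=4: rhs fails.
  j=5: rhs fails.
  j=6: rhs holds; lhs holds on [1,5]. k = 5.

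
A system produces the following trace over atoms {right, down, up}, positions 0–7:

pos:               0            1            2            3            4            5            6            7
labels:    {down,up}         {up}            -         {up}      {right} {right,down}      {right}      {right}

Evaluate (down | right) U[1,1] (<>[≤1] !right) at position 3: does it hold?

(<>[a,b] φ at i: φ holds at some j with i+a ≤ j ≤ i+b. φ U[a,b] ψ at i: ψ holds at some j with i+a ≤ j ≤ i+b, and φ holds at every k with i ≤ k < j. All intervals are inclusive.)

False

Need some j in [4,4] with <>[≤1] !right, and (down | right) at every k in [3,j-1].
  j=4: <>[≤1] !right — fails (none in [4,5]).
No j in the window works → until fails.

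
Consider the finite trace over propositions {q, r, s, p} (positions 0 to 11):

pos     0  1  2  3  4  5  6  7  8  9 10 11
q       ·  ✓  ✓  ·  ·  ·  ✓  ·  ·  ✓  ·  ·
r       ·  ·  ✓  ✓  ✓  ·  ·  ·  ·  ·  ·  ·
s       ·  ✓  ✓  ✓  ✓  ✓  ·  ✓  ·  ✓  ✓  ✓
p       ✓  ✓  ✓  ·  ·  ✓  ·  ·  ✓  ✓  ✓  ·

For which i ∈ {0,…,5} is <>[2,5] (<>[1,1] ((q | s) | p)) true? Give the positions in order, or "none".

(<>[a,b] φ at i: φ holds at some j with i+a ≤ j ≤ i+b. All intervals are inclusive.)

Evaluate at each i in [0,5]:
  i=0: ✓ (witness j=2)
  i=1: ✓ (witness j=3)
  i=2: ✓ (witness j=4)
  i=3: ✓ (witness j=5)
  i=4: ✓ (witness j=6)
  i=5: ✓ (witness j=7)

0, 1, 2, 3, 4, 5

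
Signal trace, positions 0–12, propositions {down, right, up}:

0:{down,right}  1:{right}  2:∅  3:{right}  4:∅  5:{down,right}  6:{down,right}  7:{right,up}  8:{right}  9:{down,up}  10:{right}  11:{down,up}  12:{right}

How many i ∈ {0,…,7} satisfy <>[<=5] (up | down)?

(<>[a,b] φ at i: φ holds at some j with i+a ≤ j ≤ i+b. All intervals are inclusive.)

Evaluate at each i in [0,7]:
  i=0: ✓ (witness j=0)
  i=1: ✓ (witness j=5)
  i=2: ✓ (witness j=5)
  i=3: ✓ (witness j=5)
  i=4: ✓ (witness j=5)
  i=5: ✓ (witness j=5)
  i=6: ✓ (witness j=6)
  i=7: ✓ (witness j=7)
Positions where it holds: {0, 1, 2, 3, 4, 5, 6, 7} → 8.

8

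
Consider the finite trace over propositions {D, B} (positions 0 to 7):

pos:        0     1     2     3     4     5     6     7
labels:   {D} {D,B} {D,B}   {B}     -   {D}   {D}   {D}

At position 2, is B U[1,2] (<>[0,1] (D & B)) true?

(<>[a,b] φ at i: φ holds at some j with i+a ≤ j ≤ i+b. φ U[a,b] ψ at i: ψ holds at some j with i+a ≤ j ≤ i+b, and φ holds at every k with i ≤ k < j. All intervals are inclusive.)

Need some j in [3,4] with <>[0,1] (D & B), and B at every k in [2,j-1].
  j=3: <>[0,1] (D & B) — fails (none in [3,4]).
  j=4: <>[0,1] (D & B) — fails (none in [4,5]).
No j in the window works → until fails.

Does not hold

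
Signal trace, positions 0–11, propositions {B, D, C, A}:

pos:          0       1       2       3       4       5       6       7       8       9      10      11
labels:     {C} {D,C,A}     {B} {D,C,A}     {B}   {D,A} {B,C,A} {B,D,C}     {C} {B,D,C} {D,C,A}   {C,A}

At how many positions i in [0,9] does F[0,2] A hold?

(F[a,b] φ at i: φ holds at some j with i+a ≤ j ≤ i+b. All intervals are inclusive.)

Evaluate at each i in [0,9]:
  i=0: ✓ (witness j=1)
  i=1: ✓ (witness j=1)
  i=2: ✓ (witness j=3)
  i=3: ✓ (witness j=3)
  i=4: ✓ (witness j=5)
  i=5: ✓ (witness j=5)
  i=6: ✓ (witness j=6)
  i=7: ✗ (none in [7,9])
  i=8: ✓ (witness j=10)
  i=9: ✓ (witness j=10)
Positions where it holds: {0, 1, 2, 3, 4, 5, 6, 8, 9} → 9.

9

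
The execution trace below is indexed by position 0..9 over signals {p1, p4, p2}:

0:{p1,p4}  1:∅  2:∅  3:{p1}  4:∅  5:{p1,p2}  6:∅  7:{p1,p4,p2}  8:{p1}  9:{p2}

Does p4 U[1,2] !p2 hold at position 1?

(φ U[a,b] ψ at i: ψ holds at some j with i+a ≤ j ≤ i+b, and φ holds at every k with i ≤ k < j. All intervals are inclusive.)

Need some j in [2,3] with !p2, and p4 at every k in [1,j-1].
  j=2: !p2 holds, but p4 fails at k=1 → not this j.
  j=3: !p2 holds, but p4 fails at k=1 → not this j.
No j in the window works → until fails.

No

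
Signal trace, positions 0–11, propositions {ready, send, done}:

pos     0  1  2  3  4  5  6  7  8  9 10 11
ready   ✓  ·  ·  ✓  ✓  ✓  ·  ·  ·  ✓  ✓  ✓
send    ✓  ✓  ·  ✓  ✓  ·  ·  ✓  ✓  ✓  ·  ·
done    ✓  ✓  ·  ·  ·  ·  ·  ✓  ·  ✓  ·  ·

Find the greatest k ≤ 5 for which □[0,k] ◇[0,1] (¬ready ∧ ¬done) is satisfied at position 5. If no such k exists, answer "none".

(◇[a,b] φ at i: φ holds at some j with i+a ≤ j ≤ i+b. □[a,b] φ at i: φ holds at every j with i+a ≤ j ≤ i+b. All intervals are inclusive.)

◇[0,1] (¬ready ∧ ¬done) must hold from j=5 onward; find where it first fails.
  j=5: holds
  j=6: holds
  j=7: holds
  j=8: holds
  j=9: fails
Holds on [5,8], so largest k = 3.

3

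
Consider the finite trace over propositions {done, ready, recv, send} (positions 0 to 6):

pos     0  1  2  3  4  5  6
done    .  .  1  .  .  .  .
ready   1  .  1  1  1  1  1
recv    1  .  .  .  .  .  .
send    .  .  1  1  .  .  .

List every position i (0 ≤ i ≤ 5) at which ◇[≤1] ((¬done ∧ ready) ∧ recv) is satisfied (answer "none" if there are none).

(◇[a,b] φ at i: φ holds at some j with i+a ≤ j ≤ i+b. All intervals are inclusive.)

Evaluate at each i in [0,5]:
  i=0: ✓ (witness j=0)
  i=1: ✗ (none in [1,2])
  i=2: ✗ (none in [2,3])
  i=3: ✗ (none in [3,4])
  i=4: ✗ (none in [4,5])
  i=5: ✗ (none in [5,6])

0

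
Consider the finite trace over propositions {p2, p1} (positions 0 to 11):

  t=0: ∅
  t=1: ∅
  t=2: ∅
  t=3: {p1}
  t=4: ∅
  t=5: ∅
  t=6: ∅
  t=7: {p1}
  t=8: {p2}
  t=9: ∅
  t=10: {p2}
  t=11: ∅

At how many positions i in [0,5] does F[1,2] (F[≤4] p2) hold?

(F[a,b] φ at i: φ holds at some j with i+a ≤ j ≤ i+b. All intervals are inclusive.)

Evaluate at each i in [0,5]:
  i=0: ✗ (none in [1,2])
  i=1: ✗ (none in [2,3])
  i=2: ✓ (witness j=4)
  i=3: ✓ (witness j=4)
  i=4: ✓ (witness j=5)
  i=5: ✓ (witness j=6)
Positions where it holds: {2, 3, 4, 5} → 4.

4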